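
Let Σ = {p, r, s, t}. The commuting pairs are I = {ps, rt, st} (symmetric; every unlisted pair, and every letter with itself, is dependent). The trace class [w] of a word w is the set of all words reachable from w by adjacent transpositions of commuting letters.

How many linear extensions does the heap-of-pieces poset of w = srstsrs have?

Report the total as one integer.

7

0(s) covers ∅
1(r) covers 0:s
2(s) covers 1:r
3(t) covers ∅
4(s) covers 2:s
5(r) covers 4:s
6(s) covers 5:r
floor of heap: 0:s, 3:t
completions by unplaced set U, small U first (add the entries for U minus each lowest piece of U):
  |U|=1: {3}:1  {6}:1
  |U|=2: {3,6}:2  {5,6}:1
  |U|=3: {3,5,6}:3  {4,5,6}:1
  |U|=4: {2,4,5,6}:1  {3,4,5,6}:4
  |U|=5: {1,2,4,5,6}:1  {2,3,4,5,6}:5
  start at 0(s): 6
  start at 3(t): 1
sum over floor = 7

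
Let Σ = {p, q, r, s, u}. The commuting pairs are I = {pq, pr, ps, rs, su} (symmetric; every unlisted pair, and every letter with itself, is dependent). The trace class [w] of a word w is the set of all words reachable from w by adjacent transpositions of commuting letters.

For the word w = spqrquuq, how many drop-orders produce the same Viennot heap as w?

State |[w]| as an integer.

5

#0=s has no predecessor
#1=p has no predecessor
#2=q depends on [0:s]
#3=r depends on [2:q]
#4=q depends on [3:r]
#5=u depends on [1:p, 4:q]
#6=u depends on [5:u]
#7=q depends on [6:u]
sources: [0:s, 1:p]
N(rest) = Σ N(rest − s) over sources s of rest; N(one piece) = 1:
  size 1 → [7]=1
  size 2 → [6,7]=1
  size 3 → [5,6,7]=1
  size 4 → [1,5,6,7]=1  [4,5,6,7]=1
  size 5 → [1,4,5,6,7]=2  [3,4,5,6,7]=1
  size 6 → [1,3,4,5,6,7]=3  [2,3,4,5,6,7]=1
  first=0(s) contributes 4
  first=1(p) contributes 1
|[w]| = 5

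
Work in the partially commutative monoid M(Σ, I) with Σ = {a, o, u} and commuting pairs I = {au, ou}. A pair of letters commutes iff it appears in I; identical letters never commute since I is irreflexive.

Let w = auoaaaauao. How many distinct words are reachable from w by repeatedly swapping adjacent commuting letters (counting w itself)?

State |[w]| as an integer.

45

drop 0:a onto floor
drop 1:u onto floor
drop 2:o onto {0:a}
drop 3:a onto {2:o}
drop 4:a onto {3:a}
drop 5:a onto {4:a}
drop 6:a onto {5:a}
drop 7:u onto {1:u}
drop 8:a onto {6:a}
drop 9:o onto {8:a}
ground layer = {0:a, 1:u}
drop-orders for the pieces not yet dropped (sum over which currently-grounded one goes next):
  1 to go: {7} 1  {9} 1
  2 to go: {1,7} 1  {7,9} 2  {8,9} 1
  3 to go: {1,7,9} 3  {6,8,9} 1  {7,8,9} 3
  4 to go: {1,7,8,9} 6  {5,6,8,9} 1  {6,7,8,9} 4
  5 to go: {1,6,7,8,9} 10  {4,5,6,8,9} 1  {5,6,7,8,9} 5
  6 to go: {1,5,6,7,8,9} 15  {3,4,5,6,8,9} 1  {4,5,6,7,8,9} 6
  7 to go: {1,4,5,6,7,8,9} 21  {2,3,4,5,6,8,9} 1  {3,4,5,6,7,8,9} 7
  8 to go: {0,2,3,4,5,6,8,9} 1  {1,3,4,5,6,7,8,9} 28  {2,3,4,5,6,7,8,9} 8
  if 0:a drops first: 36 orders
  if 1:u drops first: 9 orders
heap linearizations: 45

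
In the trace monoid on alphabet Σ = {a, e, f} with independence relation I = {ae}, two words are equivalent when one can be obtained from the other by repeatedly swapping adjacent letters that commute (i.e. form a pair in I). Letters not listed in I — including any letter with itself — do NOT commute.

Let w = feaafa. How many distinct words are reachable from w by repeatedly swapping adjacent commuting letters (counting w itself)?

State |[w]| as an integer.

3

#0=f has no predecessor
#1=e depends on [0:f]
#2=a depends on [0:f]
#3=a depends on [2:a]
#4=f depends on [1:e, 3:a]
#5=a depends on [4:f]
sources: [0:f]
N(rest) = Σ N(rest − s) over sources s of rest; N(one piece) = 1:
  size 1 → [5]=1
  size 2 → [4,5]=1
  size 3 → [1,4,5]=1  [3,4,5]=1
  size 4 → [1,3,4,5]=2  [2,3,4,5]=1
  first=0(f) contributes 3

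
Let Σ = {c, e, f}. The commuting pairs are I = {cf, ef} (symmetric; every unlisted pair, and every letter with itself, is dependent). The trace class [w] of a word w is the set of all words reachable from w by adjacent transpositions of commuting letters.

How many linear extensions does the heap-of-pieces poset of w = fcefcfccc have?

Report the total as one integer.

piece 0:f — minimal
piece 1:c — minimal
piece 2:e rests on {1:c}
piece 3:f rests on {0:f}
piece 4:c rests on {2:e}
piece 5:f rests on {3:f}
piece 6:c rests on {4:c}
piece 7:c rests on {6:c}
piece 8:c rests on {7:c}
minimal pieces: {0:f, 1:c}
ways to finish when only these pieces remain (= sum over removing one remaining piece with nothing left below it):
  1 left: {5}→1  {8}→1
  2 left: {3,5}→1  {5,8}→2  {7,8}→1
  3 left: {0,3,5}→1  {3,5,8}→3  {5,7,8}→3  {6,7,8}→1
  4 left: {0,3,5,8}→4  {3,5,7,8}→6  {4,6,7,8}→1  {5,6,7,8}→4
  5 left: {0,3,5,7,8}→10  {2,4,6,7,8}→1  {3,5,6,7,8}→10  {4,5,6,7,8}→5
  6 left: {0,3,5,6,7,8}→20  {1,2,4,6,7,8}→1  {2,4,5,6,7,8}→6  {3,4,5,6,7,8}→15
  7 left: {0,3,4,5,6,7,8}→35  {1,2,4,5,6,7,8}→7  {2,3,4,5,6,7,8}→21
  placing 0:f first → 28 extensions
  placing 1:c first → 56 extensions
total linear extensions = 84

84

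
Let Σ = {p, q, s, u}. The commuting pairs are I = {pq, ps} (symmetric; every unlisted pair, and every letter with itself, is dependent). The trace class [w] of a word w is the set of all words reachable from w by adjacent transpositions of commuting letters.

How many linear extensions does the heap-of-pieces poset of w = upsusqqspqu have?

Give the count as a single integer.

drop 0:u onto floor
drop 1:p onto {0:u}
drop 2:s onto {0:u}
drop 3:u onto {1:p, 2:s}
drop 4:s onto {3:u}
drop 5:q onto {4:s}
drop 6:q onto {5:q}
drop 7:s onto {6:q}
drop 8:p onto {3:u}
drop 9:q onto {7:s}
drop 10:u onto {8:p, 9:q}
ground layer = {0:u}
drop-orders for the pieces not yet dropped (sum over which currently-grounded one goes next):
  1 to go: {10} 1
  2 to go: {8,10} 1  {9,10} 1
  3 to go: {7,9,10} 1  {8,9,10} 2
  4 to go: {6,7,9,10} 1  {7,8,9,10} 3
  5 to go: {5,6,7,9,10} 1  {6,7,8,9,10} 4
  6 to go: {4,5,6,7,9,10} 1  {5,6,7,8,9,10} 5
  7 to go: {4,5,6,7,8,9,10} 6
  8 to go: {3,4,5,6,7,8,9,10} 6
  9 to go: {1,3,4,5,6,7,8,9,10} 6  {2,3,4,5,6,7,8,9,10} 6
  if 0:u drops first: 12 orders

12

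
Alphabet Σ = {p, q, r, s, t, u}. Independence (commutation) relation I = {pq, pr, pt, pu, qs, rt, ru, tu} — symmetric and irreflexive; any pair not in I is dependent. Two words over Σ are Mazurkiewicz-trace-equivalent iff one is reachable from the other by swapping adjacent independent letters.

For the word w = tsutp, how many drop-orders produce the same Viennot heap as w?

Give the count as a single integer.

6

drop 0:t onto floor
drop 1:s onto {0:t}
drop 2:u onto {1:s}
drop 3:t onto {1:s}
drop 4:p onto {1:s}
ground layer = {0:t}
drop-orders for the pieces not yet dropped (sum over which currently-grounded one goes next):
  1 to go: {2} 1  {3} 1  {4} 1
  2 to go: {2,3} 2  {2,4} 2  {3,4} 2
  3 to go: {2,3,4} 6
  if 0:t drops first: 6 orders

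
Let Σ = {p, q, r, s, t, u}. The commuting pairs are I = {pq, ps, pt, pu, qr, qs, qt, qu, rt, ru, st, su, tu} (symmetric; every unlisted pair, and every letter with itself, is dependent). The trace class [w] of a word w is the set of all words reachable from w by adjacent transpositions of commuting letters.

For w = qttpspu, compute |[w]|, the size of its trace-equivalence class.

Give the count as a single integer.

0(q) covers ∅
1(t) covers ∅
2(t) covers 1:t
3(p) covers ∅
4(s) covers ∅
5(p) covers 3:p
6(u) covers ∅
floor of heap: 0:q, 1:t, 3:p, 4:s, 6:u
completions by unplaced set U, small U first (add the entries for U minus each lowest piece of U):
  |U|=1: {0}:1  {2}:1  {4}:1  {5}:1  {6}:1
  |U|=2: {0,2}:2  {0,4}:2  {0,5}:2  {0,6}:2  {1,2}:1  {2,4}:2  {2,5}:2  {2,6}:2  {3,5}:1  {4,5}:2  {4,6}:2  {5,6}:2
  |U|=3: {0,1,2}:3  {0,2,4}:6  {0,2,5}:6  {0,2,6}:6  {0,3,5}:3  {0,4,5}:6  {0,4,6}:6  {0,5,6}:6  {1,2,4}:3  {1,2,5}:3  {1,2,6}:3  {2,3,5}:3  {2,4,5}:6  {2,4,6}:6  {2,5,6}:6  {3,4,5}:3  {3,5,6}:3  {4,5,6}:6
  |U|=4: {0,1,2,4}:12  {0,1,2,5}:12  {0,1,2,6}:12  {0,2,3,5}:12  {0,2,4,5}:24  {0,2,4,6}:24  {0,2,5,6}:24  {0,3,4,5}:12  {0,3,5,6}:12  {0,4,5,6}:24  {1,2,3,5}:6  {1,2,4,5}:12  {1,2,4,6}:12  {1,2,5,6}:12  {2,3,4,5}:12  {2,3,5,6}:12  {2,4,5,6}:24  {3,4,5,6}:12
  |U|=5: {0,1,2,3,5}:30  {0,1,2,4,5}:60  {0,1,2,4,6}:60  {0,1,2,5,6}:60  {0,2,3,4,5}:60  {0,2,3,5,6}:60  {0,2,4,5,6}:120  {0,3,4,5,6}:60  {1,2,3,4,5}:30  {1,2,3,5,6}:30  {1,2,4,5,6}:60  {2,3,4,5,6}:60
  start at 0(q): 180
  start at 1(t): 360
  start at 3(p): 360
  start at 4(s): 180
  start at 6(u): 180
sum over floor = 1260

1260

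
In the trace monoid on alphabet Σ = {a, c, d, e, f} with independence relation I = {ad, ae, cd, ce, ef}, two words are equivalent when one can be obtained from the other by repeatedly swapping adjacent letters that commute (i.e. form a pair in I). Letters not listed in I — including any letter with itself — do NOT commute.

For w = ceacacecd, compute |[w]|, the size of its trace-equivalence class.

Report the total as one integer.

#0=c has no predecessor
#1=e has no predecessor
#2=a depends on [0:c]
#3=c depends on [2:a]
#4=a depends on [3:c]
#5=c depends on [4:a]
#6=e depends on [1:e]
#7=c depends on [5:c]
#8=d depends on [6:e]
sources: [0:c, 1:e]
N(rest) = Σ N(rest − s) over sources s of rest; N(one piece) = 1:
  size 1 → [7]=1  [8]=1
  size 2 → [5,7]=1  [6,8]=1  [7,8]=2
  size 3 → [1,6,8]=1  [4,5,7]=1  [5,7,8]=3  [6,7,8]=3
  size 4 → [1,6,7,8]=4  [3,4,5,7]=1  [4,5,7,8]=4  [5,6,7,8]=6
  size 5 → [1,5,6,7,8]=10  [2,3,4,5,7]=1  [3,4,5,7,8]=5  [4,5,6,7,8]=10
  size 6 → [0,2,3,4,5,7]=1  [1,4,5,6,7,8]=20  [2,3,4,5,7,8]=6  [3,4,5,6,7,8]=15
  size 7 → [0,2,3,4,5,7,8]=7  [1,3,4,5,6,7,8]=35  [2,3,4,5,6,7,8]=21
  first=0(c) contributes 56
  first=1(e) contributes 28
|[w]| = 84

84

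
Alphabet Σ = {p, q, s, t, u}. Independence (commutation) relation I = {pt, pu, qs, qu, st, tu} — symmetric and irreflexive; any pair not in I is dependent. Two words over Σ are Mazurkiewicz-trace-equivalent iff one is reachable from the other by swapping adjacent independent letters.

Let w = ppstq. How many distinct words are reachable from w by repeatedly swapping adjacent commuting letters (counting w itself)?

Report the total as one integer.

0(p) covers ∅
1(p) covers 0:p
2(s) covers 1:p
3(t) covers ∅
4(q) covers 1:p, 3:t
floor of heap: 0:p, 3:t
completions by unplaced set U, small U first (add the entries for U minus each lowest piece of U):
  |U|=1: {2}:1  {4}:1
  |U|=2: {2,4}:2  {3,4}:1
  |U|=3: {1,2,4}:2  {2,3,4}:3
  start at 0(p): 5
  start at 3(t): 2
sum over floor = 7

7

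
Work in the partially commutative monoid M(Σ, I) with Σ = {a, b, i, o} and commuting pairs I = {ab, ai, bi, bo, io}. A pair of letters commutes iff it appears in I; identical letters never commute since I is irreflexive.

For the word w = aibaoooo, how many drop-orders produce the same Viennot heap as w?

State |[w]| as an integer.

56

0(a) covers ∅
1(i) covers ∅
2(b) covers ∅
3(a) covers 0:a
4(o) covers 3:a
5(o) covers 4:o
6(o) covers 5:o
7(o) covers 6:o
floor of heap: 0:a, 1:i, 2:b
completions by unplaced set U, small U first (add the entries for U minus each lowest piece of U):
  |U|=1: {1}:1  {2}:1  {7}:1
  |U|=2: {1,2}:2  {1,7}:2  {2,7}:2  {6,7}:1
  |U|=3: {1,2,7}:6  {1,6,7}:3  {2,6,7}:3  {5,6,7}:1
  |U|=4: {1,2,6,7}:12  {1,5,6,7}:4  {2,5,6,7}:4  {4,5,6,7}:1
  |U|=5: {1,2,5,6,7}:20  {1,4,5,6,7}:5  {2,4,5,6,7}:5  {3,4,5,6,7}:1
  |U|=6: {0,3,4,5,6,7}:1  {1,2,4,5,6,7}:30  {1,3,4,5,6,7}:6  {2,3,4,5,6,7}:6
  start at 0(a): 42
  start at 1(i): 7
  start at 2(b): 7
sum over floor = 56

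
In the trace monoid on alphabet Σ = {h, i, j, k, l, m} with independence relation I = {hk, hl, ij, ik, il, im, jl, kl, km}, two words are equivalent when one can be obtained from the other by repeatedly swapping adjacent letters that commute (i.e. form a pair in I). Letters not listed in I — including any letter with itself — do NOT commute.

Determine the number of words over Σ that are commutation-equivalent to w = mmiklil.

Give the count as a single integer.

105

drop 0:m onto floor
drop 1:m onto {0:m}
drop 2:i onto floor
drop 3:k onto floor
drop 4:l onto {1:m}
drop 5:i onto {2:i}
drop 6:l onto {4:l}
ground layer = {0:m, 2:i, 3:k}
drop-orders for the pieces not yet dropped (sum over which currently-grounded one goes next):
  1 to go: {3} 1  {5} 1  {6} 1
  2 to go: {2,5} 1  {3,5} 2  {3,6} 2  {4,6} 1  {5,6} 2
  3 to go: {1,4,6} 1  {2,3,5} 3  {2,5,6} 3  {3,4,6} 3  {3,5,6} 6  {4,5,6} 3
  4 to go: {0,1,4,6} 1  {1,3,4,6} 4  {1,4,5,6} 4  {2,3,5,6} 12  {2,4,5,6} 6  {3,4,5,6} 12
  5 to go: {0,1,3,4,6} 5  {0,1,4,5,6} 5  {1,2,4,5,6} 10  {1,3,4,5,6} 20  {2,3,4,5,6} 30
  if 0:m drops first: 60 orders
  if 2:i drops first: 30 orders
  if 3:k drops first: 15 orders
heap linearizations: 105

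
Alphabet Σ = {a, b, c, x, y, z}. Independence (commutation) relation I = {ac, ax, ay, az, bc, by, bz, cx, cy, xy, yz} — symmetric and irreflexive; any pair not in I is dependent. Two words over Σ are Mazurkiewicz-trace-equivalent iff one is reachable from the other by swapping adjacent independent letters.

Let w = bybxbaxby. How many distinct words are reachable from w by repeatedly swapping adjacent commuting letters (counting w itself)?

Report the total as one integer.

72

0(b) covers ∅
1(y) covers ∅
2(b) covers 0:b
3(x) covers 2:b
4(b) covers 3:x
5(a) covers 4:b
6(x) covers 4:b
7(b) covers 5:a, 6:x
8(y) covers 1:y
floor of heap: 0:b, 1:y
completions by unplaced set U, small U first (add the entries for U minus each lowest piece of U):
  |U|=1: {7}:1  {8}:1
  |U|=2: {1,8}:1  {5,7}:1  {6,7}:1  {7,8}:2
  |U|=3: {1,7,8}:3  {5,6,7}:2  {5,7,8}:3  {6,7,8}:3
  |U|=4: {1,5,7,8}:6  {1,6,7,8}:6  {4,5,6,7}:2  {5,6,7,8}:8
  |U|=5: {1,5,6,7,8}:20  {3,4,5,6,7}:2  {4,5,6,7,8}:10
  |U|=6: {1,4,5,6,7,8}:30  {2,3,4,5,6,7}:2  {3,4,5,6,7,8}:12
  |U|=7: {0,2,3,4,5,6,7}:2  {1,3,4,5,6,7,8}:42  {2,3,4,5,6,7,8}:14
  start at 0(b): 56
  start at 1(y): 16
sum over floor = 72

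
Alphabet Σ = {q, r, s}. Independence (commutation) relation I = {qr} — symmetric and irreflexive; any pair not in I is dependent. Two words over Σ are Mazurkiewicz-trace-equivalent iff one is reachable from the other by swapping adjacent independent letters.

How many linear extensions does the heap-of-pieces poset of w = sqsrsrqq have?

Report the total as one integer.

#0=s has no predecessor
#1=q depends on [0:s]
#2=s depends on [1:q]
#3=r depends on [2:s]
#4=s depends on [3:r]
#5=r depends on [4:s]
#6=q depends on [4:s]
#7=q depends on [6:q]
sources: [0:s]
N(rest) = Σ N(rest − s) over sources s of rest; N(one piece) = 1:
  size 1 → [5]=1  [7]=1
  size 2 → [5,7]=2  [6,7]=1
  size 3 → [5,6,7]=3
  size 4 → [4,5,6,7]=3
  size 5 → [3,4,5,6,7]=3
  size 6 → [2,3,4,5,6,7]=3
  first=0(s) contributes 3

3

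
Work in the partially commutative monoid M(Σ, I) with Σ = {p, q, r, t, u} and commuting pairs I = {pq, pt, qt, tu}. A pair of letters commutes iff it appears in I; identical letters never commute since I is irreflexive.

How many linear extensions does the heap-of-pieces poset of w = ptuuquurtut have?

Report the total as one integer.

21

0(p) covers ∅
1(t) covers ∅
2(u) covers 0:p
3(u) covers 2:u
4(q) covers 3:u
5(u) covers 4:q
6(u) covers 5:u
7(r) covers 1:t, 6:u
8(t) covers 7:r
9(u) covers 7:r
10(t) covers 8:t
floor of heap: 0:p, 1:t
completions by unplaced set U, small U first (add the entries for U minus each lowest piece of U):
  |U|=1: {9}:1  {10}:1
  |U|=2: {8,10}:1  {9,10}:2
  |U|=3: {8,9,10}:3
  |U|=4: {7,8,9,10}:3
  |U|=5: {1,7,8,9,10}:3  {6,7,8,9,10}:3
  |U|=6: {1,6,7,8,9,10}:6  {5,6,7,8,9,10}:3
  |U|=7: {1,5,6,7,8,9,10}:9  {4,5,6,7,8,9,10}:3
  |U|=8: {1,4,5,6,7,8,9,10}:12  {3,4,5,6,7,8,9,10}:3
  |U|=9: {1,3,4,5,6,7,8,9,10}:15  {2,3,4,5,6,7,8,9,10}:3
  start at 0(p): 18
  start at 1(t): 3
sum over floor = 21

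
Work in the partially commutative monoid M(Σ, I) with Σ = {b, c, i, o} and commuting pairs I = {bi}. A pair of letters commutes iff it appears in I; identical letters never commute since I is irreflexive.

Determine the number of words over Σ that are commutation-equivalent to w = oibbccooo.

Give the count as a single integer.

#0=o has no predecessor
#1=i depends on [0:o]
#2=b depends on [0:o]
#3=b depends on [2:b]
#4=c depends on [1:i, 3:b]
#5=c depends on [4:c]
#6=o depends on [5:c]
#7=o depends on [6:o]
#8=o depends on [7:o]
sources: [0:o]
N(rest) = Σ N(rest − s) over sources s of rest; N(one piece) = 1:
  size 1 → [8]=1
  size 2 → [7,8]=1
  size 3 → [6,7,8]=1
  size 4 → [5,6,7,8]=1
  size 5 → [4,5,6,7,8]=1
  size 6 → [1,4,5,6,7,8]=1  [3,4,5,6,7,8]=1
  size 7 → [1,3,4,5,6,7,8]=2  [2,3,4,5,6,7,8]=1
  first=0(o) contributes 3

3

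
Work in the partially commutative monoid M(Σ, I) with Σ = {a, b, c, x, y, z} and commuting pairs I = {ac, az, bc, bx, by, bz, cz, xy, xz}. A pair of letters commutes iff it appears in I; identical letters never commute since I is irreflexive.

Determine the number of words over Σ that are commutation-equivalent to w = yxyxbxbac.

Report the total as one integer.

490

piece 0:y — minimal
piece 1:x — minimal
piece 2:y rests on {0:y}
piece 3:x rests on {1:x}
piece 4:b — minimal
piece 5:x rests on {3:x}
piece 6:b rests on {4:b}
piece 7:a rests on {2:y, 5:x, 6:b}
piece 8:c rests on {2:y, 5:x}
minimal pieces: {0:y, 1:x, 4:b}
ways to finish when only these pieces remain (= sum over removing one remaining piece with nothing left below it):
  1 left: {7}→1  {8}→1
  2 left: {6,7}→1  {7,8}→2
  3 left: {2,7,8}→2  {4,6,7}→1  {5,7,8}→2  {6,7,8}→3
  4 left: {0,2,7,8}→2  {2,5,7,8}→4  {2,6,7,8}→5  {3,5,7,8}→2  {4,6,7,8}→4  {5,6,7,8}→5
  5 left: {0,2,5,7,8}→6  {0,2,6,7,8}→7  {1,3,5,7,8}→2  {2,3,5,7,8}→6  {2,4,6,7,8}→9  {2,5,6,7,8}→14  {3,5,6,7,8}→7  {4,5,6,7,8}→9
  6 left: {0,2,3,5,7,8}→12  {0,2,4,6,7,8}→16  {0,2,5,6,7,8}→27  {1,2,3,5,7,8}→8  {1,3,5,6,7,8}→9  {2,3,5,6,7,8}→27  {2,4,5,6,7,8}→32  {3,4,5,6,7,8}→16
  7 left: {0,1,2,3,5,7,8}→20  {0,2,3,5,6,7,8}→66  {0,2,4,5,6,7,8}→75  {1,2,3,5,6,7,8}→44  {1,3,4,5,6,7,8}→25  {2,3,4,5,6,7,8}→75
  placing 0:y first → 144 extensions
  placing 1:x first → 216 extensions
  placing 4:b first → 130 extensions
total linear extensions = 490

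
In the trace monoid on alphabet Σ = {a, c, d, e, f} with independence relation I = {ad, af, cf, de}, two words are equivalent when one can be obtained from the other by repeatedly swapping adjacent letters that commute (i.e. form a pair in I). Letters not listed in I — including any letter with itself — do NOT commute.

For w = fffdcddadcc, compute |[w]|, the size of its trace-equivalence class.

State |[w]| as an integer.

4

0(f) covers ∅
1(f) covers 0:f
2(f) covers 1:f
3(d) covers 2:f
4(c) covers 3:d
5(d) covers 4:c
6(d) covers 5:d
7(a) covers 4:c
8(d) covers 6:d
9(c) covers 7:a, 8:d
10(c) covers 9:c
floor of heap: 0:f
completions by unplaced set U, small U first (add the entries for U minus each lowest piece of U):
  |U|=1: {10}:1
  |U|=2: {9,10}:1
  |U|=3: {7,9,10}:1  {8,9,10}:1
  |U|=4: {6,8,9,10}:1  {7,8,9,10}:2
  |U|=5: {5,6,8,9,10}:1  {6,7,8,9,10}:3
  |U|=6: {5,6,7,8,9,10}:4
  |U|=7: {4,5,6,7,8,9,10}:4
  |U|=8: {3,4,5,6,7,8,9,10}:4
  |U|=9: {2,3,4,5,6,7,8,9,10}:4
  start at 0(f): 4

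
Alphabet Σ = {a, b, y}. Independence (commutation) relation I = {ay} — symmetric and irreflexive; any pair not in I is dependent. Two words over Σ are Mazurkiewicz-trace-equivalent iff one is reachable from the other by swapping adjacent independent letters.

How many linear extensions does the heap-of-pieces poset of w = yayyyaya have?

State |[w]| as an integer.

56

0(y) covers ∅
1(a) covers ∅
2(y) covers 0:y
3(y) covers 2:y
4(y) covers 3:y
5(a) covers 1:a
6(y) covers 4:y
7(a) covers 5:a
floor of heap: 0:y, 1:a
completions by unplaced set U, small U first (add the entries for U minus each lowest piece of U):
  |U|=1: {6}:1  {7}:1
  |U|=2: {4,6}:1  {5,7}:1  {6,7}:2
  |U|=3: {1,5,7}:1  {3,4,6}:1  {4,6,7}:3  {5,6,7}:3
  |U|=4: {1,5,6,7}:4  {2,3,4,6}:1  {3,4,6,7}:4  {4,5,6,7}:6
  |U|=5: {0,2,3,4,6}:1  {1,4,5,6,7}:10  {2,3,4,6,7}:5  {3,4,5,6,7}:10
  |U|=6: {0,2,3,4,6,7}:6  {1,3,4,5,6,7}:20  {2,3,4,5,6,7}:15
  start at 0(y): 35
  start at 1(a): 21
sum over floor = 56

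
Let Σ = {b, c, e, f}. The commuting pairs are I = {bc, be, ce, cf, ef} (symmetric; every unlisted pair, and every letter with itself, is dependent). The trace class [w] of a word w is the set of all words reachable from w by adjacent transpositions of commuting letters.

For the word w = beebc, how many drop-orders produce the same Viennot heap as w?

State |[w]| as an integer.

piece 0:b — minimal
piece 1:e — minimal
piece 2:e rests on {1:e}
piece 3:b rests on {0:b}
piece 4:c — minimal
minimal pieces: {0:b, 1:e, 4:c}
ways to finish when only these pieces remain (= sum over removing one remaining piece with nothing left below it):
  1 left: {2}→1  {3}→1  {4}→1
  2 left: {0,3}→1  {1,2}→1  {2,3}→2  {2,4}→2  {3,4}→2
  3 left: {0,2,3}→3  {0,3,4}→3  {1,2,3}→3  {1,2,4}→3  {2,3,4}→6
  placing 0:b first → 12 extensions
  placing 1:e first → 12 extensions
  placing 4:c first → 6 extensions
total linear extensions = 30

30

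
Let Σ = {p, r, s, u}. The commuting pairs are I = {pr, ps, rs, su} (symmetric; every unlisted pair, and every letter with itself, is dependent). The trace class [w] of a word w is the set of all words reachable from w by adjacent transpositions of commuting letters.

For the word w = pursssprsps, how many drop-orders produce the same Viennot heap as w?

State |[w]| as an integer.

2772

piece 0:p — minimal
piece 1:u rests on {0:p}
piece 2:r rests on {1:u}
piece 3:s — minimal
piece 4:s rests on {3:s}
piece 5:s rests on {4:s}
piece 6:p rests on {1:u}
piece 7:r rests on {2:r}
piece 8:s rests on {5:s}
piece 9:p rests on {6:p}
piece 10:s rests on {8:s}
minimal pieces: {0:p, 3:s}
ways to finish when only these pieces remain (= sum over removing one remaining piece with nothing left below it):
  1 left: {7}→1  {9}→1  {10}→1
  2 left: {2,7}→1  {6,9}→1  {7,9}→2  {7,10}→2  {8,10}→1  {9,10}→2
  3 left: {2,7,9}→3  {2,7,10}→3  {5,8,10}→1  {6,7,9}→3  {6,9,10}→3  {7,8,10}→3  {7,9,10}→6  {8,9,10}→3
  4 left: {2,6,7,9}→6  {2,7,8,10}→6  {2,7,9,10}→12  {4,5,8,10}→1  {5,7,8,10}→4  {5,8,9,10}→4  {6,7,9,10}→12  {6,8,9,10}→6  {7,8,9,10}→12
  5 left: {1,2,6,7,9}→6  {2,5,7,8,10}→10  {2,6,7,9,10}→30  {2,7,8,9,10}→30  {3,4,5,8,10}→1  {4,5,7,8,10}→5  {4,5,8,9,10}→5  {5,6,8,9,10}→10  {5,7,8,9,10}→20  {6,7,8,9,10}→30
  6 left: {0,1,2,6,7,9}→6  {1,2,6,7,9,10}→36  {2,4,5,7,8,10}→15  {2,5,7,8,9,10}→60  {2,6,7,8,9,10}→90  {3,4,5,7,8,10}→6  {3,4,5,8,9,10}→6  {4,5,6,8,9,10}→15  {4,5,7,8,9,10}→30  {5,6,7,8,9,10}→60
  7 left: {0,1,2,6,7,9,10}→42  {1,2,6,7,8,9,10}→126  {2,3,4,5,7,8,10}→21  {2,4,5,7,8,9,10}→105  {2,5,6,7,8,9,10}→210  {3,4,5,6,8,9,10}→21  {3,4,5,7,8,9,10}→42  {4,5,6,7,8,9,10}→105
  8 left: {0,1,2,6,7,8,9,10}→168  {1,2,5,6,7,8,9,10}→336  {2,3,4,5,7,8,9,10}→168  {2,4,5,6,7,8,9,10}→420  {3,4,5,6,7,8,9,10}→168
  9 left: {0,1,2,5,6,7,8,9,10}→504  {1,2,4,5,6,7,8,9,10}→756  {2,3,4,5,6,7,8,9,10}→756
  placing 0:p first → 1512 extensions
  placing 3:s first → 1260 extensions
total linear extensions = 2772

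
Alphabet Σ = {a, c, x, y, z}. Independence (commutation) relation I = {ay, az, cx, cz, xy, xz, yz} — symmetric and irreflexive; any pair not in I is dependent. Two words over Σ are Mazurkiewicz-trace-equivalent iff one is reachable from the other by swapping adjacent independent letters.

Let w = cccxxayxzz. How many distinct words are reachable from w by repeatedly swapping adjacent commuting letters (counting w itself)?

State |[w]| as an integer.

drop 0:c onto floor
drop 1:c onto {0:c}
drop 2:c onto {1:c}
drop 3:x onto floor
drop 4:x onto {3:x}
drop 5:a onto {2:c, 4:x}
drop 6:y onto {2:c}
drop 7:x onto {5:a}
drop 8:z onto floor
drop 9:z onto {8:z}
ground layer = {0:c, 3:x, 8:z}
drop-orders for the pieces not yet dropped (sum over which currently-grounded one goes next):
  1 to go: {6} 1  {7} 1  {9} 1
  2 to go: {5,7} 1  {6,7} 2  {6,9} 2  {7,9} 2  {8,9} 1
  3 to go: {4,5,7} 1  {5,6,7} 3  {5,7,9} 3  {6,7,9} 6  {6,8,9} 3  {7,8,9} 3
  4 to go: {2,5,6,7} 3  {3,4,5,7} 1  {4,5,6,7} 4  {4,5,7,9} 4  {5,6,7,9} 12  {5,7,8,9} 6  {6,7,8,9} 12
  5 to go: {1,2,5,6,7} 3  {2,4,5,6,7} 7  {2,5,6,7,9} 15  {3,4,5,6,7} 5  {3,4,5,7,9} 5  {4,5,6,7,9} 20  {4,5,7,8,9} 10  {5,6,7,8,9} 30
  6 to go: {0,1,2,5,6,7} 3  {1,2,4,5,6,7} 10  {1,2,5,6,7,9} 18  {2,3,4,5,6,7} 12  {2,4,5,6,7,9} 42  {2,5,6,7,8,9} 45  {3,4,5,6,7,9} 30  {3,4,5,7,8,9} 15  {4,5,6,7,8,9} 60
  7 to go: {0,1,2,4,5,6,7} 13  {0,1,2,5,6,7,9} 21  {1,2,3,4,5,6,7} 22  {1,2,4,5,6,7,9} 70  {1,2,5,6,7,8,9} 63  {2,3,4,5,6,7,9} 84  {2,4,5,6,7,8,9} 147  {3,4,5,6,7,8,9} 105
  8 to go: {0,1,2,3,4,5,6,7} 35  {0,1,2,4,5,6,7,9} 104  {0,1,2,5,6,7,8,9} 84  {1,2,3,4,5,6,7,9} 176  {1,2,4,5,6,7,8,9} 280  {2,3,4,5,6,7,8,9} 336
  if 0:c drops first: 792 orders
  if 3:x drops first: 468 orders
  if 8:z drops first: 315 orders
heap linearizations: 1575

1575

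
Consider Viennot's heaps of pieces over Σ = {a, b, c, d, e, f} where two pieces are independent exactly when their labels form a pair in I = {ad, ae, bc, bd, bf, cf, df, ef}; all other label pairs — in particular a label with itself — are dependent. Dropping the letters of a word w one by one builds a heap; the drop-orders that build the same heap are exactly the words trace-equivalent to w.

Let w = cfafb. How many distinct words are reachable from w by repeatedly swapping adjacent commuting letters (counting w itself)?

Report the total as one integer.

piece 0:c — minimal
piece 1:f — minimal
piece 2:a rests on {0:c, 1:f}
piece 3:f rests on {2:a}
piece 4:b rests on {2:a}
minimal pieces: {0:c, 1:f}
ways to finish when only these pieces remain (= sum over removing one remaining piece with nothing left below it):
  1 left: {3}→1  {4}→1
  2 left: {3,4}→2
  3 left: {2,3,4}→2
  placing 0:c first → 2 extensions
  placing 1:f first → 2 extensions
total linear extensions = 4

4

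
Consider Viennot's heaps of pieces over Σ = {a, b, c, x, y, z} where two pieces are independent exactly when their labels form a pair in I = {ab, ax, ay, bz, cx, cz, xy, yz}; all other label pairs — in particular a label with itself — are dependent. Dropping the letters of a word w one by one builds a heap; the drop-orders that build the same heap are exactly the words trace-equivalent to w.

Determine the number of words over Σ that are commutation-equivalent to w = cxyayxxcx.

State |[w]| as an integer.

#0=c has no predecessor
#1=x has no predecessor
#2=y depends on [0:c]
#3=a depends on [0:c]
#4=y depends on [2:y]
#5=x depends on [1:x]
#6=x depends on [5:x]
#7=c depends on [3:a, 4:y]
#8=x depends on [6:x]
sources: [0:c, 1:x]
N(rest) = Σ N(rest − s) over sources s of rest; N(one piece) = 1:
  size 1 → [7]=1  [8]=1
  size 2 → [3,7]=1  [4,7]=1  [6,8]=1  [7,8]=2
  size 3 → [2,4,7]=1  [3,4,7]=2  [3,7,8]=3  [4,7,8]=3  [5,6,8]=1  [6,7,8]=3
  size 4 → [1,5,6,8]=1  [2,3,4,7]=3  [2,4,7,8]=4  [3,4,7,8]=8  [3,6,7,8]=6  [4,6,7,8]=6  [5,6,7,8]=4
  size 5 → [0,2,3,4,7]=3  [1,5,6,7,8]=5  [2,3,4,7,8]=15  [2,4,6,7,8]=10  [3,4,6,7,8]=20  [3,5,6,7,8]=10  [4,5,6,7,8]=10
  size 6 → [0,2,3,4,7,8]=18  [1,3,5,6,7,8]=15  [1,4,5,6,7,8]=15  [2,3,4,6,7,8]=45  [2,4,5,6,7,8]=20  [3,4,5,6,7,8]=40
  size 7 → [0,2,3,4,6,7,8]=63  [1,2,4,5,6,7,8]=35  [1,3,4,5,6,7,8]=70  [2,3,4,5,6,7,8]=105
  first=0(c) contributes 210
  first=1(x) contributes 168
|[w]| = 378

378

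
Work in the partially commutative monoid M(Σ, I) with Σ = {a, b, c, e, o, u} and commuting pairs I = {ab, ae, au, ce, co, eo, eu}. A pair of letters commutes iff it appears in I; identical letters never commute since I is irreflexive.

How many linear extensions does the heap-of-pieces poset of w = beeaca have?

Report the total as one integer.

16

0(b) covers ∅
1(e) covers 0:b
2(e) covers 1:e
3(a) covers ∅
4(c) covers 0:b, 3:a
5(a) covers 4:c
floor of heap: 0:b, 3:a
completions by unplaced set U, small U first (add the entries for U minus each lowest piece of U):
  |U|=1: {2}:1  {5}:1
  |U|=2: {1,2}:1  {2,5}:2  {4,5}:1
  |U|=3: {1,2,5}:3  {2,4,5}:3  {3,4,5}:1
  |U|=4: {1,2,4,5}:6  {2,3,4,5}:4
  start at 0(b): 10
  start at 3(a): 6
sum over floor = 16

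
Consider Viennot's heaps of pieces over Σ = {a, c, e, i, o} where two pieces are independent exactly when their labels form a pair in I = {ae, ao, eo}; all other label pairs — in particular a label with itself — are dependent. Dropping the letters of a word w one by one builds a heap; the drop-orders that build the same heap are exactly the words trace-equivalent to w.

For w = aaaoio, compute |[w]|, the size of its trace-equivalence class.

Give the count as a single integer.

0(a) covers ∅
1(a) covers 0:a
2(a) covers 1:a
3(o) covers ∅
4(i) covers 2:a, 3:o
5(o) covers 4:i
floor of heap: 0:a, 3:o
completions by unplaced set U, small U first (add the entries for U minus each lowest piece of U):
  |U|=1: {5}:1
  |U|=2: {4,5}:1
  |U|=3: {2,4,5}:1  {3,4,5}:1
  |U|=4: {1,2,4,5}:1  {2,3,4,5}:2
  start at 0(a): 3
  start at 3(o): 1
sum over floor = 4

4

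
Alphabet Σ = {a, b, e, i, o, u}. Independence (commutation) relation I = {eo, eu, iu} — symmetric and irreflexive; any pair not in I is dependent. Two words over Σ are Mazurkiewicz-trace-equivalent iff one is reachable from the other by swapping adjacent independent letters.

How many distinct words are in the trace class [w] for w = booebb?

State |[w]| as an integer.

0(b) covers ∅
1(o) covers 0:b
2(o) covers 1:o
3(e) covers 0:b
4(b) covers 2:o, 3:e
5(b) covers 4:b
floor of heap: 0:b
completions by unplaced set U, small U first (add the entries for U minus each lowest piece of U):
  |U|=1: {5}:1
  |U|=2: {4,5}:1
  |U|=3: {2,4,5}:1  {3,4,5}:1
  |U|=4: {1,2,4,5}:1  {2,3,4,5}:2
  start at 0(b): 3

3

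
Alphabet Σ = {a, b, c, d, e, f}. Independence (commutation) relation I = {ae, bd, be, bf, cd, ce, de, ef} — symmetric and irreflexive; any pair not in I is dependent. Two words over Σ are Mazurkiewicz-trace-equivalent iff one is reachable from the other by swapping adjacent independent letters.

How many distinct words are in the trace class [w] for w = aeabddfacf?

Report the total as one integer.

drop 0:a onto floor
drop 1:e onto floor
drop 2:a onto {0:a}
drop 3:b onto {2:a}
drop 4:d onto {2:a}
drop 5:d onto {4:d}
drop 6:f onto {5:d}
drop 7:a onto {3:b, 6:f}
drop 8:c onto {7:a}
drop 9:f onto {8:c}
ground layer = {0:a, 1:e}
drop-orders for the pieces not yet dropped (sum over which currently-grounded one goes next):
  1 to go: {1} 1  {9} 1
  2 to go: {1,9} 2  {8,9} 1
  3 to go: {1,8,9} 3  {7,8,9} 1
  4 to go: {1,7,8,9} 4  {3,7,8,9} 1  {6,7,8,9} 1
  5 to go: {1,3,7,8,9} 5  {1,6,7,8,9} 5  {3,6,7,8,9} 2  {5,6,7,8,9} 1
  6 to go: {1,3,6,7,8,9} 12  {1,5,6,7,8,9} 6  {3,5,6,7,8,9} 3  {4,5,6,7,8,9} 1
  7 to go: {1,3,5,6,7,8,9} 21  {1,4,5,6,7,8,9} 7  {3,4,5,6,7,8,9} 4
  8 to go: {1,3,4,5,6,7,8,9} 32  {2,3,4,5,6,7,8,9} 4
  if 0:a drops first: 36 orders
  if 1:e drops first: 4 orders
heap linearizations: 40

40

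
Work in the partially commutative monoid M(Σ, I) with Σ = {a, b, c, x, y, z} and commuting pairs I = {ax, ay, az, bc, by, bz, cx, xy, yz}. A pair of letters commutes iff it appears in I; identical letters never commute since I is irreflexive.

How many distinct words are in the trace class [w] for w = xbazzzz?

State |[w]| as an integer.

15

#0=x has no predecessor
#1=b depends on [0:x]
#2=a depends on [1:b]
#3=z depends on [0:x]
#4=z depends on [3:z]
#5=z depends on [4:z]
#6=z depends on [5:z]
sources: [0:x]
N(rest) = Σ N(rest − s) over sources s of rest; N(one piece) = 1:
  size 1 → [2]=1  [6]=1
  size 2 → [1,2]=1  [2,6]=2  [5,6]=1
  size 3 → [1,2,6]=3  [2,5,6]=3  [4,5,6]=1
  size 4 → [1,2,5,6]=6  [2,4,5,6]=4  [3,4,5,6]=1
  size 5 → [1,2,4,5,6]=10  [2,3,4,5,6]=5
  first=0(x) contributes 15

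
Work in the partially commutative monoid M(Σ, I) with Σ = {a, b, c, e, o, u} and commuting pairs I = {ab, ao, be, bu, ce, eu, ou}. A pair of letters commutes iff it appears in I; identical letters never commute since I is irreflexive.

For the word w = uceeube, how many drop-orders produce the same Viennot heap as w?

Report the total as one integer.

drop 0:u onto floor
drop 1:c onto {0:u}
drop 2:e onto floor
drop 3:e onto {2:e}
drop 4:u onto {1:c}
drop 5:b onto {1:c}
drop 6:e onto {3:e}
ground layer = {0:u, 2:e}
drop-orders for the pieces not yet dropped (sum over which currently-grounded one goes next):
  1 to go: {4} 1  {5} 1  {6} 1
  2 to go: {3,6} 1  {4,5} 2  {4,6} 2  {5,6} 2
  3 to go: {1,4,5} 2  {2,3,6} 1  {3,4,6} 3  {3,5,6} 3  {4,5,6} 6
  4 to go: {0,1,4,5} 2  {1,4,5,6} 8  {2,3,4,6} 4  {2,3,5,6} 4  {3,4,5,6} 12
  5 to go: {0,1,4,5,6} 10  {1,3,4,5,6} 20  {2,3,4,5,6} 20
  if 0:u drops first: 40 orders
  if 2:e drops first: 30 orders
heap linearizations: 70

70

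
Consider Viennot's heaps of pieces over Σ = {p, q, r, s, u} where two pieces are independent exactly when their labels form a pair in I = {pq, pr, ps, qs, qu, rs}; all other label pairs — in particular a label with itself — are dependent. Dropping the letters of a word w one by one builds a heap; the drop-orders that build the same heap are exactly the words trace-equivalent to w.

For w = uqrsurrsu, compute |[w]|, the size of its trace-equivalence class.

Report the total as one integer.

0(u) covers ∅
1(q) covers ∅
2(r) covers 0:u, 1:q
3(s) covers 0:u
4(u) covers 2:r, 3:s
5(r) covers 4:u
6(r) covers 5:r
7(s) covers 4:u
8(u) covers 6:r, 7:s
floor of heap: 0:u, 1:q
completions by unplaced set U, small U first (add the entries for U minus each lowest piece of U):
  |U|=1: {8}:1
  |U|=2: {6,8}:1  {7,8}:1
  |U|=3: {5,6,8}:1  {6,7,8}:2
  |U|=4: {5,6,7,8}:3
  |U|=5: {4,5,6,7,8}:3
  |U|=6: {2,4,5,6,7,8}:3  {3,4,5,6,7,8}:3
  |U|=7: {1,2,4,5,6,7,8}:3  {2,3,4,5,6,7,8}:6
  start at 0(u): 9
  start at 1(q): 6
sum over floor = 15

15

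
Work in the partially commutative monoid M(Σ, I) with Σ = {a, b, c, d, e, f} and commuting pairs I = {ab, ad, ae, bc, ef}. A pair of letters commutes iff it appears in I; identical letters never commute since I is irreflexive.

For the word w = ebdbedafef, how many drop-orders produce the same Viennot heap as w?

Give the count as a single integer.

#0=e has no predecessor
#1=b depends on [0:e]
#2=d depends on [1:b]
#3=b depends on [2:d]
#4=e depends on [3:b]
#5=d depends on [4:e]
#6=a has no predecessor
#7=f depends on [5:d, 6:a]
#8=e depends on [5:d]
#9=f depends on [7:f]
sources: [0:e, 6:a]
N(rest) = Σ N(rest − s) over sources s of rest; N(one piece) = 1:
  size 1 → [8]=1  [9]=1
  size 2 → [7,9]=1  [8,9]=2
  size 3 → [6,7,9]=1  [7,8,9]=3
  size 4 → [5,7,8,9]=3  [6,7,8,9]=4
  size 5 → [4,5,7,8,9]=3  [5,6,7,8,9]=7
  size 6 → [3,4,5,7,8,9]=3  [4,5,6,7,8,9]=10
  size 7 → [2,3,4,5,7,8,9]=3  [3,4,5,6,7,8,9]=13
  size 8 → [1,2,3,4,5,7,8,9]=3  [2,3,4,5,6,7,8,9]=16
  first=0(e) contributes 19
  first=6(a) contributes 3
|[w]| = 22

22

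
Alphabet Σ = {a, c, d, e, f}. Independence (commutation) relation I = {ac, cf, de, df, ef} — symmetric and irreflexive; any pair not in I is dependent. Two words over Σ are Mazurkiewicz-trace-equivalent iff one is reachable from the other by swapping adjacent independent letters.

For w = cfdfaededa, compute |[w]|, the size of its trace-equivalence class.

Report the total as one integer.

piece 0:c — minimal
piece 1:f — minimal
piece 2:d rests on {0:c}
piece 3:f rests on {1:f}
piece 4:a rests on {2:d, 3:f}
piece 5:e rests on {4:a}
piece 6:d rests on {4:a}
piece 7:e rests on {5:e}
piece 8:d rests on {6:d}
piece 9:a rests on {7:e, 8:d}
minimal pieces: {0:c, 1:f}
ways to finish when only these pieces remain (= sum over removing one remaining piece with nothing left below it):
  1 left: {9}→1
  2 left: {7,9}→1  {8,9}→1
  3 left: {5,7,9}→1  {6,8,9}→1  {7,8,9}→2
  4 left: {5,7,8,9}→3  {6,7,8,9}→3
  5 left: {5,6,7,8,9}→6
  6 left: {4,5,6,7,8,9}→6
  7 left: {2,4,5,6,7,8,9}→6  {3,4,5,6,7,8,9}→6
  8 left: {0,2,4,5,6,7,8,9}→6  {1,3,4,5,6,7,8,9}→6  {2,3,4,5,6,7,8,9}→12
  placing 0:c first → 18 extensions
  placing 1:f first → 18 extensions
total linear extensions = 36

36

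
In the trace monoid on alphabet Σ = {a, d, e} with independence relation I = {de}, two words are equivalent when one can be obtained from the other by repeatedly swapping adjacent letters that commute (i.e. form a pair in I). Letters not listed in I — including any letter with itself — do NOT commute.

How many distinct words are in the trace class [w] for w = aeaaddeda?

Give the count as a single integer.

0(a) covers ∅
1(e) covers 0:a
2(a) covers 1:e
3(a) covers 2:a
4(d) covers 3:a
5(d) covers 4:d
6(e) covers 3:a
7(d) covers 5:d
8(a) covers 6:e, 7:d
floor of heap: 0:a
completions by unplaced set U, small U first (add the entries for U minus each lowest piece of U):
  |U|=1: {8}:1
  |U|=2: {6,8}:1  {7,8}:1
  |U|=3: {5,7,8}:1  {6,7,8}:2
  |U|=4: {4,5,7,8}:1  {5,6,7,8}:3
  |U|=5: {4,5,6,7,8}:4
  |U|=6: {3,4,5,6,7,8}:4
  |U|=7: {2,3,4,5,6,7,8}:4
  start at 0(a): 4

4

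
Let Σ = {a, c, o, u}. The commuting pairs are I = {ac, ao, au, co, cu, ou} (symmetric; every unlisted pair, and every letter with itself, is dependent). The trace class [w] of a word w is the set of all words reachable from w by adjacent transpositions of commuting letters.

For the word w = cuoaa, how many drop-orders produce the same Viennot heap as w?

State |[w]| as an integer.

#0=c has no predecessor
#1=u has no predecessor
#2=o has no predecessor
#3=a has no predecessor
#4=a depends on [3:a]
sources: [0:c, 1:u, 2:o, 3:a]
N(rest) = Σ N(rest − s) over sources s of rest; N(one piece) = 1:
  size 1 → [0]=1  [1]=1  [2]=1  [4]=1
  size 2 → [0,1]=2  [0,2]=2  [0,4]=2  [1,2]=2  [1,4]=2  [2,4]=2  [3,4]=1
  size 3 → [0,1,2]=6  [0,1,4]=6  [0,2,4]=6  [0,3,4]=3  [1,2,4]=6  [1,3,4]=3  [2,3,4]=3
  first=0(c) contributes 12
  first=1(u) contributes 12
  first=2(o) contributes 12
  first=3(a) contributes 24
|[w]| = 60

60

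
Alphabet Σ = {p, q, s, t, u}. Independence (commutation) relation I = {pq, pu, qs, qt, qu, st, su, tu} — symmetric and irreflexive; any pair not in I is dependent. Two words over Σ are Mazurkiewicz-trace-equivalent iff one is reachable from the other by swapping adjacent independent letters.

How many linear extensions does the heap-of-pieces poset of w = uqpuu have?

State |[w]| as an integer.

drop 0:u onto floor
drop 1:q onto floor
drop 2:p onto floor
drop 3:u onto {0:u}
drop 4:u onto {3:u}
ground layer = {0:u, 1:q, 2:p}
drop-orders for the pieces not yet dropped (sum over which currently-grounded one goes next):
  1 to go: {1} 1  {2} 1  {4} 1
  2 to go: {1,2} 2  {1,4} 2  {2,4} 2  {3,4} 1
  3 to go: {0,3,4} 1  {1,2,4} 6  {1,3,4} 3  {2,3,4} 3
  if 0:u drops first: 12 orders
  if 1:q drops first: 4 orders
  if 2:p drops first: 4 orders
heap linearizations: 20

20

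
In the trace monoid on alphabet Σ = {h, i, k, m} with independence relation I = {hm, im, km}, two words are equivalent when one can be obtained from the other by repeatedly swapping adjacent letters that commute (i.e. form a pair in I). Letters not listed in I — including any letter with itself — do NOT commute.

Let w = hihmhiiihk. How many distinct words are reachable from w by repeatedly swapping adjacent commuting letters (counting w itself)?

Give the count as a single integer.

10

piece 0:h — minimal
piece 1:i rests on {0:h}
piece 2:h rests on {1:i}
piece 3:m — minimal
piece 4:h rests on {2:h}
piece 5:i rests on {4:h}
piece 6:i rests on {5:i}
piece 7:i rests on {6:i}
piece 8:h rests on {7:i}
piece 9:k rests on {8:h}
minimal pieces: {0:h, 3:m}
ways to finish when only these pieces remain (= sum over removing one remaining piece with nothing left below it):
  1 left: {3}→1  {9}→1
  2 left: {3,9}→2  {8,9}→1
  3 left: {3,8,9}→3  {7,8,9}→1
  4 left: {3,7,8,9}→4  {6,7,8,9}→1
  5 left: {3,6,7,8,9}→5  {5,6,7,8,9}→1
  6 left: {3,5,6,7,8,9}→6  {4,5,6,7,8,9}→1
  7 left: {2,4,5,6,7,8,9}→1  {3,4,5,6,7,8,9}→7
  8 left: {1,2,4,5,6,7,8,9}→1  {2,3,4,5,6,7,8,9}→8
  placing 0:h first → 9 extensions
  placing 3:m first → 1 extensions
total linear extensions = 10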